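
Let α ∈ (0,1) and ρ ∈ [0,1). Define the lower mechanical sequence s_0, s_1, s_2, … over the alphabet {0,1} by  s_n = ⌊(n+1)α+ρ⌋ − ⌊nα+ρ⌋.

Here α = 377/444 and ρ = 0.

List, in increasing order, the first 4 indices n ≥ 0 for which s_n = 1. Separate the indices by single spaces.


1 2 3 4

n=0: ⌊377/444⌋−⌊0/444⌋ = 0−0 = 0
n=1: ⌊754/444⌋−⌊377/444⌋ = 1−0 = 1  ← one
n=2: ⌊1131/444⌋−⌊754/444⌋ = 2−1 = 1  ← one
n=3: ⌊1508/444⌋−⌊1131/444⌋ = 3−2 = 1  ← one
n=4: ⌊1885/444⌋−⌊1508/444⌋ = 4−3 = 1  ← one
positions of the first 4 ones: 1 2 3 4


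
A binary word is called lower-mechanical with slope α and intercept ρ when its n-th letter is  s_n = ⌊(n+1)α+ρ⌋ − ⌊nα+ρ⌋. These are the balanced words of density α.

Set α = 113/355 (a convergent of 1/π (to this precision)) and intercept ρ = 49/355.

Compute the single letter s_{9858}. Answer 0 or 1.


(n+1)α + ρ = (9859·113 + 49) / 355 = 1114116/355
nα + ρ     = (9858·113 + 49) / 355 = 1114003/355
⌊1114116/355⌋ = 3138,  ⌊1114003/355⌋ = 3138
s_{9858} = 3138 − 3138 = 0

0


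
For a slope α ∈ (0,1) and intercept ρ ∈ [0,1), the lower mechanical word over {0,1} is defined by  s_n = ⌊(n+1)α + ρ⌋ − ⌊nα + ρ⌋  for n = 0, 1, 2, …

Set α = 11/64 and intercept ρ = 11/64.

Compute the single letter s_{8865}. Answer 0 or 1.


1

(n+1)α + ρ = (8866·11 + 11) / 64 = 97537/64
nα + ρ     = (8865·11 + 11) / 64 = 97526/64
⌊97537/64⌋ = 1524,  ⌊97526/64⌋ = 1523
s_{8865} = 1524 − 1523 = 1


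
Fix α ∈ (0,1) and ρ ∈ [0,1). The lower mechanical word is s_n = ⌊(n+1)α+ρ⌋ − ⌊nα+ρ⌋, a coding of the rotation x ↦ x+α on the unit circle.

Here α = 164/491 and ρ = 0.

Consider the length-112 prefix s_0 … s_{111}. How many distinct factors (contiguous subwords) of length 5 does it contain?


t_n = ⌊(n·164)/491⌋ for n = 0 … 112:
  n=0…9: ⌊0/491⌋=0 ⌊164/491⌋=0 ⌊328/491⌋=0 ⌊492/491⌋=1 ⌊656/491⌋=1 ⌊820/491⌋=1 ⌊984/491⌋=2 ⌊1148/491⌋=2 ⌊1312/491⌋=2 ⌊1476/491⌋=3
  n=10…19: ⌊1640/491⌋=3 ⌊1804/491⌋=3 ⌊1968/491⌋=4 ⌊2132/491⌋=4 ⌊2296/491⌋=4 ⌊2460/491⌋=5 ⌊2624/491⌋=5 ⌊2788/491⌋=5 ⌊2952/491⌋=6 ⌊3116/491⌋=6
  n=20…29: ⌊3280/491⌋=6 ⌊3444/491⌋=7 ⌊3608/491⌋=7 ⌊3772/491⌋=7 ⌊3936/491⌋=8 ⌊4100/491⌋=8 ⌊4264/491⌋=8 ⌊4428/491⌋=9 ⌊4592/491⌋=9 ⌊4756/491⌋=9
  n=30…39: ⌊4920/491⌋=10 ⌊5084/491⌋=10 ⌊5248/491⌋=10 ⌊5412/491⌋=11 ⌊5576/491⌋=11 ⌊5740/491⌋=11 ⌊5904/491⌋=12 ⌊6068/491⌋=12 ⌊6232/491⌋=12 ⌊6396/491⌋=13
  n=40…49: ⌊6560/491⌋=13 ⌊6724/491⌋=13 ⌊6888/491⌋=14 ⌊7052/491⌋=14 ⌊7216/491⌋=14 ⌊7380/491⌋=15 ⌊7544/491⌋=15 ⌊7708/491⌋=15 ⌊7872/491⌋=16 ⌊8036/491⌋=16
  n=50…59: ⌊8200/491⌋=16 ⌊8364/491⌋=17 ⌊8528/491⌋=17 ⌊8692/491⌋=17 ⌊8856/491⌋=18 ⌊9020/491⌋=18 ⌊9184/491⌋=18 ⌊9348/491⌋=19 ⌊9512/491⌋=19 ⌊9676/491⌋=19
  n=60…69: ⌊9840/491⌋=20 ⌊10004/491⌋=20 ⌊10168/491⌋=20 ⌊10332/491⌋=21 ⌊10496/491⌋=21 ⌊10660/491⌋=21 ⌊10824/491⌋=22 ⌊10988/491⌋=22 ⌊11152/491⌋=22 ⌊11316/491⌋=23
  n=70…79: ⌊11480/491⌋=23 ⌊11644/491⌋=23 ⌊11808/491⌋=24 ⌊11972/491⌋=24 ⌊12136/491⌋=24 ⌊12300/491⌋=25 ⌊12464/491⌋=25 ⌊12628/491⌋=25 ⌊12792/491⌋=26 ⌊12956/491⌋=26
  n=80…89: ⌊13120/491⌋=26 ⌊13284/491⌋=27 ⌊13448/491⌋=27 ⌊13612/491⌋=27 ⌊13776/491⌋=28 ⌊13940/491⌋=28 ⌊14104/491⌋=28 ⌊14268/491⌋=29 ⌊14432/491⌋=29 ⌊14596/491⌋=29
  n=90…99: ⌊14760/491⌋=30 ⌊14924/491⌋=30 ⌊15088/491⌋=30 ⌊15252/491⌋=31 ⌊15416/491⌋=31 ⌊15580/491⌋=31 ⌊15744/491⌋=32 ⌊15908/491⌋=32 ⌊16072/491⌋=32 ⌊16236/491⌋=33
  n=100…109: ⌊16400/491⌋=33 ⌊16564/491⌋=33 ⌊16728/491⌋=34 ⌊16892/491⌋=34 ⌊17056/491⌋=34 ⌊17220/491⌋=35 ⌊17384/491⌋=35 ⌊17548/491⌋=35 ⌊17712/491⌋=36 ⌊17876/491⌋=36
  n=110…112: ⌊18040/491⌋=36 ⌊18204/491⌋=37 ⌊18368/491⌋=37
s_n = t_(n+1) − t_n for n = 0 … 111 gives
prefix = 0010010010010010010010010010010010010010010010010010010010010010010010010010010010010010010010010010010010010010
slide a length-5 window over [0..4] … [107..111] (108 windows); first occurrence of each distinct factor:
  [  0..  4] 00100
  [  1..  5] 01001
  [  2..  6] 10010
  (the other 105 windows repeat one of these)
distinct factors: {00100, 01001, 10010}
count = 3  (Sturmian bound for length 5 is 6)

3


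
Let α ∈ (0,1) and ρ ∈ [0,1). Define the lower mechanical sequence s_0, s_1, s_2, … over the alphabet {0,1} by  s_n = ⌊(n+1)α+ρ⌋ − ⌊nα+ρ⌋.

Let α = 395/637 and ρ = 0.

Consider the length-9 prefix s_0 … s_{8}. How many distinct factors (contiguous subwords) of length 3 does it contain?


4

t_n = ⌊(n·395)/637⌋ for n = 0 … 9:
  n=0…9: ⌊0/637⌋=0 ⌊395/637⌋=0 ⌊790/637⌋=1 ⌊1185/637⌋=1 ⌊1580/637⌋=2 ⌊1975/637⌋=3 ⌊2370/637⌋=3 ⌊2765/637⌋=4 ⌊3160/637⌋=4 ⌊3555/637⌋=5
s_n = t_(n+1) − t_n for n = 0 … 8 gives
prefix = 010110101
slide a length-3 window over [0..2] … [6..8] (7 windows); first occurrence of each distinct factor:
  [  0..  2] 010
  [  1..  3] 101
  [  2..  4] 011
  [  3..  5] 110
  (the other 3 windows repeat one of these)
distinct factors: {010, 011, 101, 110}
count = 4  (Sturmian bound for length 3 is 4)


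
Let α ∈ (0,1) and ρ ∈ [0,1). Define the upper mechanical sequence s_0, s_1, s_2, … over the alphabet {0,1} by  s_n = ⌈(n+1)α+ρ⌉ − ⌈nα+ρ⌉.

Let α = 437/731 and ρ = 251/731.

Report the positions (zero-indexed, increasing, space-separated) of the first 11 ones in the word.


n=0: ⌈688/731⌉−⌈251/731⌉ = 1−1 = 0
n=1: ⌈1125/731⌉−⌈688/731⌉ = 2−1 = 1  ← one
n=2: ⌈1562/731⌉−⌈1125/731⌉ = 3−2 = 1  ← one
n=3: ⌈1999/731⌉−⌈1562/731⌉ = 3−3 = 0
n=4: ⌈2436/731⌉−⌈1999/731⌉ = 4−3 = 1  ← one
n=5: ⌈2873/731⌉−⌈2436/731⌉ = 4−4 = 0
n=6: ⌈3310/731⌉−⌈2873/731⌉ = 5−4 = 1  ← one
n=7: ⌈3747/731⌉−⌈3310/731⌉ = 6−5 = 1  ← one
n=8: ⌈4184/731⌉−⌈3747/731⌉ = 6−6 = 0
n=9: ⌈4621/731⌉−⌈4184/731⌉ = 7−6 = 1  ← one
n=10: ⌈5058/731⌉−⌈4621/731⌉ = 7−7 = 0
n=11: ⌈5495/731⌉−⌈5058/731⌉ = 8−7 = 1  ← one
n=12: ⌈5932/731⌉−⌈5495/731⌉ = 9−8 = 1  ← one
n=13: ⌈6369/731⌉−⌈5932/731⌉ = 9−9 = 0
n=14: ⌈6806/731⌉−⌈6369/731⌉ = 10−9 = 1  ← one
n=15: ⌈7243/731⌉−⌈6806/731⌉ = 10−10 = 0
n=16: ⌈7680/731⌉−⌈7243/731⌉ = 11−10 = 1  ← one
n=17: ⌈8117/731⌉−⌈7680/731⌉ = 12−11 = 1  ← one
positions of the first 11 ones: 1 2 4 6 7 9 11 12 14 16 17

1 2 4 6 7 9 11 12 14 16 17


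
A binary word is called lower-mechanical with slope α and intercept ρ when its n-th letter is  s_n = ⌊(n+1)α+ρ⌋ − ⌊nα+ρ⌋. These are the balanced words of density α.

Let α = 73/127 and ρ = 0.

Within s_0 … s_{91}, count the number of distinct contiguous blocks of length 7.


8

t_n = ⌊(n·73)/127⌋ for n = 0 … 92:
  n=0…9: ⌊0/127⌋=0 ⌊73/127⌋=0 ⌊146/127⌋=1 ⌊219/127⌋=1 ⌊292/127⌋=2 ⌊365/127⌋=2 ⌊438/127⌋=3 ⌊511/127⌋=4 ⌊584/127⌋=4 ⌊657/127⌋=5
  n=10…19: ⌊730/127⌋=5 ⌊803/127⌋=6 ⌊876/127⌋=6 ⌊949/127⌋=7 ⌊1022/127⌋=8 ⌊1095/127⌋=8 ⌊1168/127⌋=9 ⌊1241/127⌋=9 ⌊1314/127⌋=10 ⌊1387/127⌋=10
  n=20…29: ⌊1460/127⌋=11 ⌊1533/127⌋=12 ⌊1606/127⌋=12 ⌊1679/127⌋=13 ⌊1752/127⌋=13 ⌊1825/127⌋=14 ⌊1898/127⌋=14 ⌊1971/127⌋=15 ⌊2044/127⌋=16 ⌊2117/127⌋=16
  n=30…39: ⌊2190/127⌋=17 ⌊2263/127⌋=17 ⌊2336/127⌋=18 ⌊2409/127⌋=18 ⌊2482/127⌋=19 ⌊2555/127⌋=20 ⌊2628/127⌋=20 ⌊2701/127⌋=21 ⌊2774/127⌋=21 ⌊2847/127⌋=22
  n=40…49: ⌊2920/127⌋=22 ⌊2993/127⌋=23 ⌊3066/127⌋=24 ⌊3139/127⌋=24 ⌊3212/127⌋=25 ⌊3285/127⌋=25 ⌊3358/127⌋=26 ⌊3431/127⌋=27 ⌊3504/127⌋=27 ⌊3577/127⌋=28
  n=50…59: ⌊3650/127⌋=28 ⌊3723/127⌋=29 ⌊3796/127⌋=29 ⌊3869/127⌋=30 ⌊3942/127⌋=31 ⌊4015/127⌋=31 ⌊4088/127⌋=32 ⌊4161/127⌋=32 ⌊4234/127⌋=33 ⌊4307/127⌋=33
  n=60…69: ⌊4380/127⌋=34 ⌊4453/127⌋=35 ⌊4526/127⌋=35 ⌊4599/127⌋=36 ⌊4672/127⌋=36 ⌊4745/127⌋=37 ⌊4818/127⌋=37 ⌊4891/127⌋=38 ⌊4964/127⌋=39 ⌊5037/127⌋=39
  n=70…79: ⌊5110/127⌋=40 ⌊5183/127⌋=40 ⌊5256/127⌋=41 ⌊5329/127⌋=41 ⌊5402/127⌋=42 ⌊5475/127⌋=43 ⌊5548/127⌋=43 ⌊5621/127⌋=44 ⌊5694/127⌋=44 ⌊5767/127⌋=45
  n=80…89: ⌊5840/127⌋=45 ⌊5913/127⌋=46 ⌊5986/127⌋=47 ⌊6059/127⌋=47 ⌊6132/127⌋=48 ⌊6205/127⌋=48 ⌊6278/127⌋=49 ⌊6351/127⌋=50 ⌊6424/127⌋=50 ⌊6497/127⌋=51
  n=90…92: ⌊6570/127⌋=51 ⌊6643/127⌋=52 ⌊6716/127⌋=52
s_n = t_(n+1) − t_n for n = 0 … 91 gives
prefix = 01010110101011010101101010110101011010101101011010101101010110101011010101101010110101101010
slide a length-7 window over [0..6] … [85..91] (86 windows); first occurrence of each distinct factor:
  [  0..  6] 0101011
  [  1..  7] 1010110
  [  2..  8] 0101101
  [  3..  9] 1011010
  [  4.. 10] 0110101
  [  5.. 11] 1101010
  [  6.. 12] 1010101
  [ 40.. 46] 1101011
  (the other 78 windows repeat one of these)
distinct factors: {0101011, 0101101, 0110101, 1010101, 1010110, 1011010, 1101010, 1101011}
count = 8  (Sturmian bound for length 7 is 8)


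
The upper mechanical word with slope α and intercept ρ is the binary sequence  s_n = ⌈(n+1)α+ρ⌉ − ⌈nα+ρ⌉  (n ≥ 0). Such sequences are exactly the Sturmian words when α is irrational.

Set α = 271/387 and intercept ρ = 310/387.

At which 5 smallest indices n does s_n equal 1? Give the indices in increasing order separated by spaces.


0 1 3 4 5

n=0: ⌈581/387⌉−⌈310/387⌉ = 2−1 = 1  ← one
n=1: ⌈852/387⌉−⌈581/387⌉ = 3−2 = 1  ← one
n=2: ⌈1123/387⌉−⌈852/387⌉ = 3−3 = 0
n=3: ⌈1394/387⌉−⌈1123/387⌉ = 4−3 = 1  ← one
n=4: ⌈1665/387⌉−⌈1394/387⌉ = 5−4 = 1  ← one
n=5: ⌈1936/387⌉−⌈1665/387⌉ = 6−5 = 1  ← one
positions of the first 5 ones: 0 1 3 4 5


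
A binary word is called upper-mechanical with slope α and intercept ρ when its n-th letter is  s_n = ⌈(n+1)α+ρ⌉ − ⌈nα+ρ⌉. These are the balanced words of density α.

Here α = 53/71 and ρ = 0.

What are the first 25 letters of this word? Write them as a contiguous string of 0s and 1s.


1110111011101110111011101

n=0: ⌈(1·53)/71⌉ − ⌈(0·53)/71⌉ = ⌈53/71⌉ − ⌈0/71⌉ = 1 − 0 = 1
n=1: ⌈(2·53)/71⌉ − ⌈(1·53)/71⌉ = ⌈106/71⌉ − ⌈53/71⌉ = 2 − 1 = 1
n=2: ⌈(3·53)/71⌉ − ⌈(2·53)/71⌉ = ⌈159/71⌉ − ⌈106/71⌉ = 3 − 2 = 1
n=3: ⌈(4·53)/71⌉ − ⌈(3·53)/71⌉ = ⌈212/71⌉ − ⌈159/71⌉ = 3 − 3 = 0
n=4: ⌈(5·53)/71⌉ − ⌈(4·53)/71⌉ = ⌈265/71⌉ − ⌈212/71⌉ = 4 − 3 = 1
n=5: ⌈(6·53)/71⌉ − ⌈(5·53)/71⌉ = ⌈318/71⌉ − ⌈265/71⌉ = 5 − 4 = 1
n=6: ⌈(7·53)/71⌉ − ⌈(6·53)/71⌉ = ⌈371/71⌉ − ⌈318/71⌉ = 6 − 5 = 1
n=7: ⌈(8·53)/71⌉ − ⌈(7·53)/71⌉ = ⌈424/71⌉ − ⌈371/71⌉ = 6 − 6 = 0
n=8: ⌈(9·53)/71⌉ − ⌈(8·53)/71⌉ = ⌈477/71⌉ − ⌈424/71⌉ = 7 − 6 = 1
n=9: ⌈(10·53)/71⌉ − ⌈(9·53)/71⌉ = ⌈530/71⌉ − ⌈477/71⌉ = 8 − 7 = 1
n=10: ⌈(11·53)/71⌉ − ⌈(10·53)/71⌉ = ⌈583/71⌉ − ⌈530/71⌉ = 9 − 8 = 1
n=11: ⌈(12·53)/71⌉ − ⌈(11·53)/71⌉ = ⌈636/71⌉ − ⌈583/71⌉ = 9 − 9 = 0
n=12: ⌈(13·53)/71⌉ − ⌈(12·53)/71⌉ = ⌈689/71⌉ − ⌈636/71⌉ = 10 − 9 = 1
n=13: ⌈(14·53)/71⌉ − ⌈(13·53)/71⌉ = ⌈742/71⌉ − ⌈689/71⌉ = 11 − 10 = 1
n=14: ⌈(15·53)/71⌉ − ⌈(14·53)/71⌉ = ⌈795/71⌉ − ⌈742/71⌉ = 12 − 11 = 1
n=15: ⌈(16·53)/71⌉ − ⌈(15·53)/71⌉ = ⌈848/71⌉ − ⌈795/71⌉ = 12 − 12 = 0
n=16: ⌈(17·53)/71⌉ − ⌈(16·53)/71⌉ = ⌈901/71⌉ − ⌈848/71⌉ = 13 − 12 = 1
n=17: ⌈(18·53)/71⌉ − ⌈(17·53)/71⌉ = ⌈954/71⌉ − ⌈901/71⌉ = 14 − 13 = 1
n=18: ⌈(19·53)/71⌉ − ⌈(18·53)/71⌉ = ⌈1007/71⌉ − ⌈954/71⌉ = 15 − 14 = 1
n=19: ⌈(20·53)/71⌉ − ⌈(19·53)/71⌉ = ⌈1060/71⌉ − ⌈1007/71⌉ = 15 − 15 = 0
n=20: ⌈(21·53)/71⌉ − ⌈(20·53)/71⌉ = ⌈1113/71⌉ − ⌈1060/71⌉ = 16 − 15 = 1
n=21: ⌈(22·53)/71⌉ − ⌈(21·53)/71⌉ = ⌈1166/71⌉ − ⌈1113/71⌉ = 17 − 16 = 1
n=22: ⌈(23·53)/71⌉ − ⌈(22·53)/71⌉ = ⌈1219/71⌉ − ⌈1166/71⌉ = 18 − 17 = 1
n=23: ⌈(24·53)/71⌉ − ⌈(23·53)/71⌉ = ⌈1272/71⌉ − ⌈1219/71⌉ = 18 − 18 = 0
n=24: ⌈(25·53)/71⌉ − ⌈(24·53)/71⌉ = ⌈1325/71⌉ − ⌈1272/71⌉ = 19 − 18 = 1


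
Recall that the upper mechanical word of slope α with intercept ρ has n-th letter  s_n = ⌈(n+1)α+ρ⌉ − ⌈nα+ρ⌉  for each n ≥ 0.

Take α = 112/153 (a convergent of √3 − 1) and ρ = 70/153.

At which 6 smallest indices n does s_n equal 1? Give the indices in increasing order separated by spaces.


n=0: ⌈182/153⌉−⌈70/153⌉ = 2−1 = 1  ← one
n=1: ⌈294/153⌉−⌈182/153⌉ = 2−2 = 0
n=2: ⌈406/153⌉−⌈294/153⌉ = 3−2 = 1  ← one
n=3: ⌈518/153⌉−⌈406/153⌉ = 4−3 = 1  ← one
n=4: ⌈630/153⌉−⌈518/153⌉ = 5−4 = 1  ← one
n=5: ⌈742/153⌉−⌈630/153⌉ = 5−5 = 0
n=6: ⌈854/153⌉−⌈742/153⌉ = 6−5 = 1  ← one
n=7: ⌈966/153⌉−⌈854/153⌉ = 7−6 = 1  ← one
positions of the first 6 ones: 0 2 3 4 6 7

0 2 3 4 6 7


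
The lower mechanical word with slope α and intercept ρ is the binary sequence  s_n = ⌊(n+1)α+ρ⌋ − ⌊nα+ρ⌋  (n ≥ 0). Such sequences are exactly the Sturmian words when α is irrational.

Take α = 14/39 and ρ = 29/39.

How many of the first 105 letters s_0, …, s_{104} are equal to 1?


#1s = Σ_{n=0}^{104} s_n = Σ_{n=0}^{104} (⌊(n+1)α+ρ⌋ − ⌊nα+ρ⌋)
the sum telescopes: every ⌊nα+ρ⌋ with 0 < n < 105 appears once with + and once with −, leaving ⌊105α+ρ⌋ − ⌊0·α+ρ⌋
105α + ρ = (105·14 + 29) / 39 = 1499/39
ρ = 29/39
⌊1499/39⌋ = 38,  ⌊29/39⌋ = 0
#1s = 38 − 0 = 38

38


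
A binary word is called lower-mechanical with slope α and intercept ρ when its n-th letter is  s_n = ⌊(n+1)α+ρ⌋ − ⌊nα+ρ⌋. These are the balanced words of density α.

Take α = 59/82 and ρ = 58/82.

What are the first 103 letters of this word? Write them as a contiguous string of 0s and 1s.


n=0: ⌊(1·59+58)/82⌋ − ⌊(0·59+58)/82⌋ = ⌊117/82⌋ − ⌊58/82⌋ = 1 − 0 = 1
n=1: ⌊(2·59+58)/82⌋ − ⌊(1·59+58)/82⌋ = ⌊176/82⌋ − ⌊117/82⌋ = 2 − 1 = 1
n=2: ⌊(3·59+58)/82⌋ − ⌊(2·59+58)/82⌋ = ⌊235/82⌋ − ⌊176/82⌋ = 2 − 2 = 0
n=3: ⌊(4·59+58)/82⌋ − ⌊(3·59+58)/82⌋ = ⌊294/82⌋ − ⌊235/82⌋ = 3 − 2 = 1
n=4: ⌊(5·59+58)/82⌋ − ⌊(4·59+58)/82⌋ = ⌊353/82⌋ − ⌊294/82⌋ = 4 − 3 = 1
n=5: ⌊(6·59+58)/82⌋ − ⌊(5·59+58)/82⌋ = ⌊412/82⌋ − ⌊353/82⌋ = 5 − 4 = 1
n=6: ⌊(7·59+58)/82⌋ − ⌊(6·59+58)/82⌋ = ⌊471/82⌋ − ⌊412/82⌋ = 5 − 5 = 0
n=7: ⌊(8·59+58)/82⌋ − ⌊(7·59+58)/82⌋ = ⌊530/82⌋ − ⌊471/82⌋ = 6 − 5 = 1
n=8: ⌊(9·59+58)/82⌋ − ⌊(8·59+58)/82⌋ = ⌊589/82⌋ − ⌊530/82⌋ = 7 − 6 = 1
n=9: ⌊(10·59+58)/82⌋ − ⌊(9·59+58)/82⌋ = ⌊648/82⌋ − ⌊589/82⌋ = 7 − 7 = 0
n=10: ⌊(11·59+58)/82⌋ − ⌊(10·59+58)/82⌋ = ⌊707/82⌋ − ⌊648/82⌋ = 8 − 7 = 1
n=11: ⌊(12·59+58)/82⌋ − ⌊(11·59+58)/82⌋ = ⌊766/82⌋ − ⌊707/82⌋ = 9 − 8 = 1
n=12: ⌊(13·59+58)/82⌋ − ⌊(12·59+58)/82⌋ = ⌊825/82⌋ − ⌊766/82⌋ = 10 − 9 = 1
n=13: ⌊(14·59+58)/82⌋ − ⌊(13·59+58)/82⌋ = ⌊884/82⌋ − ⌊825/82⌋ = 10 − 10 = 0
n=14: ⌊(15·59+58)/82⌋ − ⌊(14·59+58)/82⌋ = ⌊943/82⌋ − ⌊884/82⌋ = 11 − 10 = 1
n=15: ⌊(16·59+58)/82⌋ − ⌊(15·59+58)/82⌋ = ⌊1002/82⌋ − ⌊943/82⌋ = 12 − 11 = 1
n=16: ⌊(17·59+58)/82⌋ − ⌊(16·59+58)/82⌋ = ⌊1061/82⌋ − ⌊1002/82⌋ = 12 − 12 = 0
n=17: ⌊(18·59+58)/82⌋ − ⌊(17·59+58)/82⌋ = ⌊1120/82⌋ − ⌊1061/82⌋ = 13 − 12 = 1
n=18: ⌊(19·59+58)/82⌋ − ⌊(18·59+58)/82⌋ = ⌊1179/82⌋ − ⌊1120/82⌋ = 14 − 13 = 1
n=19: ⌊(20·59+58)/82⌋ − ⌊(19·59+58)/82⌋ = ⌊1238/82⌋ − ⌊1179/82⌋ = 15 − 14 = 1
n=20: ⌊(21·59+58)/82⌋ − ⌊(20·59+58)/82⌋ = ⌊1297/82⌋ − ⌊1238/82⌋ = 15 − 15 = 0
n=21: ⌊(22·59+58)/82⌋ − ⌊(21·59+58)/82⌋ = ⌊1356/82⌋ − ⌊1297/82⌋ = 16 − 15 = 1
n=22: ⌊(23·59+58)/82⌋ − ⌊(22·59+58)/82⌋ = ⌊1415/82⌋ − ⌊1356/82⌋ = 17 − 16 = 1
n=23: ⌊(24·59+58)/82⌋ − ⌊(23·59+58)/82⌋ = ⌊1474/82⌋ − ⌊1415/82⌋ = 17 − 17 = 0
n=24: ⌊(25·59+58)/82⌋ − ⌊(24·59+58)/82⌋ = ⌊1533/82⌋ − ⌊1474/82⌋ = 18 − 17 = 1
n=25: ⌊(26·59+58)/82⌋ − ⌊(25·59+58)/82⌋ = ⌊1592/82⌋ − ⌊1533/82⌋ = 19 − 18 = 1
n=26: ⌊(27·59+58)/82⌋ − ⌊(26·59+58)/82⌋ = ⌊1651/82⌋ − ⌊1592/82⌋ = 20 − 19 = 1
n=27: ⌊(28·59+58)/82⌋ − ⌊(27·59+58)/82⌋ = ⌊1710/82⌋ − ⌊1651/82⌋ = 20 − 20 = 0
n=28: ⌊(29·59+58)/82⌋ − ⌊(28·59+58)/82⌋ = ⌊1769/82⌋ − ⌊1710/82⌋ = 21 − 20 = 1
n=29: ⌊(30·59+58)/82⌋ − ⌊(29·59+58)/82⌋ = ⌊1828/82⌋ − ⌊1769/82⌋ = 22 − 21 = 1
n=30: ⌊(31·59+58)/82⌋ − ⌊(30·59+58)/82⌋ = ⌊1887/82⌋ − ⌊1828/82⌋ = 23 − 22 = 1
n=31: ⌊(32·59+58)/82⌋ − ⌊(31·59+58)/82⌋ = ⌊1946/82⌋ − ⌊1887/82⌋ = 23 − 23 = 0
n=32: ⌊(33·59+58)/82⌋ − ⌊(32·59+58)/82⌋ = ⌊2005/82⌋ − ⌊1946/82⌋ = 24 − 23 = 1
n=33: ⌊(34·59+58)/82⌋ − ⌊(33·59+58)/82⌋ = ⌊2064/82⌋ − ⌊2005/82⌋ = 25 − 24 = 1
n=34: ⌊(35·59+58)/82⌋ − ⌊(34·59+58)/82⌋ = ⌊2123/82⌋ − ⌊2064/82⌋ = 25 − 25 = 0
n=35: ⌊(36·59+58)/82⌋ − ⌊(35·59+58)/82⌋ = ⌊2182/82⌋ − ⌊2123/82⌋ = 26 − 25 = 1
n=36: ⌊(37·59+58)/82⌋ − ⌊(36·59+58)/82⌋ = ⌊2241/82⌋ − ⌊2182/82⌋ = 27 − 26 = 1
n=37: ⌊(38·59+58)/82⌋ − ⌊(37·59+58)/82⌋ = ⌊2300/82⌋ − ⌊2241/82⌋ = 28 − 27 = 1
n=38: ⌊(39·59+58)/82⌋ − ⌊(38·59+58)/82⌋ = ⌊2359/82⌋ − ⌊2300/82⌋ = 28 − 28 = 0
n=39: ⌊(40·59+58)/82⌋ − ⌊(39·59+58)/82⌋ = ⌊2418/82⌋ − ⌊2359/82⌋ = 29 − 28 = 1
n=40: ⌊(41·59+58)/82⌋ − ⌊(40·59+58)/82⌋ = ⌊2477/82⌋ − ⌊2418/82⌋ = 30 − 29 = 1
n=41: ⌊(42·59+58)/82⌋ − ⌊(41·59+58)/82⌋ = ⌊2536/82⌋ − ⌊2477/82⌋ = 30 − 30 = 0
n=42: ⌊(43·59+58)/82⌋ − ⌊(42·59+58)/82⌋ = ⌊2595/82⌋ − ⌊2536/82⌋ = 31 − 30 = 1
n=43: ⌊(44·59+58)/82⌋ − ⌊(43·59+58)/82⌋ = ⌊2654/82⌋ − ⌊2595/82⌋ = 32 − 31 = 1
n=44: ⌊(45·59+58)/82⌋ − ⌊(44·59+58)/82⌋ = ⌊2713/82⌋ − ⌊2654/82⌋ = 33 − 32 = 1
n=45: ⌊(46·59+58)/82⌋ − ⌊(45·59+58)/82⌋ = ⌊2772/82⌋ − ⌊2713/82⌋ = 33 − 33 = 0
n=46: ⌊(47·59+58)/82⌋ − ⌊(46·59+58)/82⌋ = ⌊2831/82⌋ − ⌊2772/82⌋ = 34 − 33 = 1
n=47: ⌊(48·59+58)/82⌋ − ⌊(47·59+58)/82⌋ = ⌊2890/82⌋ − ⌊2831/82⌋ = 35 − 34 = 1
n=48: ⌊(49·59+58)/82⌋ − ⌊(48·59+58)/82⌋ = ⌊2949/82⌋ − ⌊2890/82⌋ = 35 − 35 = 0
n=49: ⌊(50·59+58)/82⌋ − ⌊(49·59+58)/82⌋ = ⌊3008/82⌋ − ⌊2949/82⌋ = 36 − 35 = 1
n=50: ⌊(51·59+58)/82⌋ − ⌊(50·59+58)/82⌋ = ⌊3067/82⌋ − ⌊3008/82⌋ = 37 − 36 = 1
n=51: ⌊(52·59+58)/82⌋ − ⌊(51·59+58)/82⌋ = ⌊3126/82⌋ − ⌊3067/82⌋ = 38 − 37 = 1
n=52: ⌊(53·59+58)/82⌋ − ⌊(52·59+58)/82⌋ = ⌊3185/82⌋ − ⌊3126/82⌋ = 38 − 38 = 0
n=53: ⌊(54·59+58)/82⌋ − ⌊(53·59+58)/82⌋ = ⌊3244/82⌋ − ⌊3185/82⌋ = 39 − 38 = 1
n=54: ⌊(55·59+58)/82⌋ − ⌊(54·59+58)/82⌋ = ⌊3303/82⌋ − ⌊3244/82⌋ = 40 − 39 = 1
n=55: ⌊(56·59+58)/82⌋ − ⌊(55·59+58)/82⌋ = ⌊3362/82⌋ − ⌊3303/82⌋ = 41 − 40 = 1
n=56: ⌊(57·59+58)/82⌋ − ⌊(56·59+58)/82⌋ = ⌊3421/82⌋ − ⌊3362/82⌋ = 41 − 41 = 0
n=57: ⌊(58·59+58)/82⌋ − ⌊(57·59+58)/82⌋ = ⌊3480/82⌋ − ⌊3421/82⌋ = 42 − 41 = 1
n=58: ⌊(59·59+58)/82⌋ − ⌊(58·59+58)/82⌋ = ⌊3539/82⌋ − ⌊3480/82⌋ = 43 − 42 = 1
n=59: ⌊(60·59+58)/82⌋ − ⌊(59·59+58)/82⌋ = ⌊3598/82⌋ − ⌊3539/82⌋ = 43 − 43 = 0
n=60: ⌊(61·59+58)/82⌋ − ⌊(60·59+58)/82⌋ = ⌊3657/82⌋ − ⌊3598/82⌋ = 44 − 43 = 1
n=61: ⌊(62·59+58)/82⌋ − ⌊(61·59+58)/82⌋ = ⌊3716/82⌋ − ⌊3657/82⌋ = 45 − 44 = 1
n=62: ⌊(63·59+58)/82⌋ − ⌊(62·59+58)/82⌋ = ⌊3775/82⌋ − ⌊3716/82⌋ = 46 − 45 = 1
n=63: ⌊(64·59+58)/82⌋ − ⌊(63·59+58)/82⌋ = ⌊3834/82⌋ − ⌊3775/82⌋ = 46 − 46 = 0
n=64: ⌊(65·59+58)/82⌋ − ⌊(64·59+58)/82⌋ = ⌊3893/82⌋ − ⌊3834/82⌋ = 47 − 46 = 1
n=65: ⌊(66·59+58)/82⌋ − ⌊(65·59+58)/82⌋ = ⌊3952/82⌋ − ⌊3893/82⌋ = 48 − 47 = 1
n=66: ⌊(67·59+58)/82⌋ − ⌊(66·59+58)/82⌋ = ⌊4011/82⌋ − ⌊3952/82⌋ = 48 − 48 = 0
n=67: ⌊(68·59+58)/82⌋ − ⌊(67·59+58)/82⌋ = ⌊4070/82⌋ − ⌊4011/82⌋ = 49 − 48 = 1
n=68: ⌊(69·59+58)/82⌋ − ⌊(68·59+58)/82⌋ = ⌊4129/82⌋ − ⌊4070/82⌋ = 50 − 49 = 1
n=69: ⌊(70·59+58)/82⌋ − ⌊(69·59+58)/82⌋ = ⌊4188/82⌋ − ⌊4129/82⌋ = 51 − 50 = 1
n=70: ⌊(71·59+58)/82⌋ − ⌊(70·59+58)/82⌋ = ⌊4247/82⌋ − ⌊4188/82⌋ = 51 − 51 = 0
n=71: ⌊(72·59+58)/82⌋ − ⌊(71·59+58)/82⌋ = ⌊4306/82⌋ − ⌊4247/82⌋ = 52 − 51 = 1
n=72: ⌊(73·59+58)/82⌋ − ⌊(72·59+58)/82⌋ = ⌊4365/82⌋ − ⌊4306/82⌋ = 53 − 52 = 1
n=73: ⌊(74·59+58)/82⌋ − ⌊(73·59+58)/82⌋ = ⌊4424/82⌋ − ⌊4365/82⌋ = 53 − 53 = 0
n=74: ⌊(75·59+58)/82⌋ − ⌊(74·59+58)/82⌋ = ⌊4483/82⌋ − ⌊4424/82⌋ = 54 − 53 = 1
n=75: ⌊(76·59+58)/82⌋ − ⌊(75·59+58)/82⌋ = ⌊4542/82⌋ − ⌊4483/82⌋ = 55 − 54 = 1
n=76: ⌊(77·59+58)/82⌋ − ⌊(76·59+58)/82⌋ = ⌊4601/82⌋ − ⌊4542/82⌋ = 56 − 55 = 1
n=77: ⌊(78·59+58)/82⌋ − ⌊(77·59+58)/82⌋ = ⌊4660/82⌋ − ⌊4601/82⌋ = 56 − 56 = 0
n=78: ⌊(79·59+58)/82⌋ − ⌊(78·59+58)/82⌋ = ⌊4719/82⌋ − ⌊4660/82⌋ = 57 − 56 = 1
n=79: ⌊(80·59+58)/82⌋ − ⌊(79·59+58)/82⌋ = ⌊4778/82⌋ − ⌊4719/82⌋ = 58 − 57 = 1
n=80: ⌊(81·59+58)/82⌋ − ⌊(80·59+58)/82⌋ = ⌊4837/82⌋ − ⌊4778/82⌋ = 58 − 58 = 0
n=81: ⌊(82·59+58)/82⌋ − ⌊(81·59+58)/82⌋ = ⌊4896/82⌋ − ⌊4837/82⌋ = 59 − 58 = 1
n=82: ⌊(83·59+58)/82⌋ − ⌊(82·59+58)/82⌋ = ⌊4955/82⌋ − ⌊4896/82⌋ = 60 − 59 = 1
n=83: ⌊(84·59+58)/82⌋ − ⌊(83·59+58)/82⌋ = ⌊5014/82⌋ − ⌊4955/82⌋ = 61 − 60 = 1
n=84: ⌊(85·59+58)/82⌋ − ⌊(84·59+58)/82⌋ = ⌊5073/82⌋ − ⌊5014/82⌋ = 61 − 61 = 0
n=85: ⌊(86·59+58)/82⌋ − ⌊(85·59+58)/82⌋ = ⌊5132/82⌋ − ⌊5073/82⌋ = 62 − 61 = 1
n=86: ⌊(87·59+58)/82⌋ − ⌊(86·59+58)/82⌋ = ⌊5191/82⌋ − ⌊5132/82⌋ = 63 − 62 = 1
n=87: ⌊(88·59+58)/82⌋ − ⌊(87·59+58)/82⌋ = ⌊5250/82⌋ − ⌊5191/82⌋ = 64 − 63 = 1
n=88: ⌊(89·59+58)/82⌋ − ⌊(88·59+58)/82⌋ = ⌊5309/82⌋ − ⌊5250/82⌋ = 64 − 64 = 0
n=89: ⌊(90·59+58)/82⌋ − ⌊(89·59+58)/82⌋ = ⌊5368/82⌋ − ⌊5309/82⌋ = 65 − 64 = 1
n=90: ⌊(91·59+58)/82⌋ − ⌊(90·59+58)/82⌋ = ⌊5427/82⌋ − ⌊5368/82⌋ = 66 − 65 = 1
n=91: ⌊(92·59+58)/82⌋ − ⌊(91·59+58)/82⌋ = ⌊5486/82⌋ − ⌊5427/82⌋ = 66 − 66 = 0
n=92: ⌊(93·59+58)/82⌋ − ⌊(92·59+58)/82⌋ = ⌊5545/82⌋ − ⌊5486/82⌋ = 67 − 66 = 1
n=93: ⌊(94·59+58)/82⌋ − ⌊(93·59+58)/82⌋ = ⌊5604/82⌋ − ⌊5545/82⌋ = 68 − 67 = 1
n=94: ⌊(95·59+58)/82⌋ − ⌊(94·59+58)/82⌋ = ⌊5663/82⌋ − ⌊5604/82⌋ = 69 − 68 = 1
n=95: ⌊(96·59+58)/82⌋ − ⌊(95·59+58)/82⌋ = ⌊5722/82⌋ − ⌊5663/82⌋ = 69 − 69 = 0
n=96: ⌊(97·59+58)/82⌋ − ⌊(96·59+58)/82⌋ = ⌊5781/82⌋ − ⌊5722/82⌋ = 70 − 69 = 1
n=97: ⌊(98·59+58)/82⌋ − ⌊(97·59+58)/82⌋ = ⌊5840/82⌋ − ⌊5781/82⌋ = 71 − 70 = 1
n=98: ⌊(99·59+58)/82⌋ − ⌊(98·59+58)/82⌋ = ⌊5899/82⌋ − ⌊5840/82⌋ = 71 − 71 = 0
n=99: ⌊(100·59+58)/82⌋ − ⌊(99·59+58)/82⌋ = ⌊5958/82⌋ − ⌊5899/82⌋ = 72 − 71 = 1
n=100: ⌊(101·59+58)/82⌋ − ⌊(100·59+58)/82⌋ = ⌊6017/82⌋ − ⌊5958/82⌋ = 73 − 72 = 1
n=101: ⌊(102·59+58)/82⌋ − ⌊(101·59+58)/82⌋ = ⌊6076/82⌋ − ⌊6017/82⌋ = 74 − 73 = 1
n=102: ⌊(103·59+58)/82⌋ − ⌊(102·59+58)/82⌋ = ⌊6135/82⌋ − ⌊6076/82⌋ = 74 − 74 = 0

1101110110111011011101101110111011011101101110110111011101101110110111011011101101110111011011101101110


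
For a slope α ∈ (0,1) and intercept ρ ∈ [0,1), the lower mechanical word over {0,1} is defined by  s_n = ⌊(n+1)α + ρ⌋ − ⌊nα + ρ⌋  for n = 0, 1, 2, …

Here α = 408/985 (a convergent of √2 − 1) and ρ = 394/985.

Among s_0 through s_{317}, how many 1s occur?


132

#1s = Σ_{n=0}^{317} s_n = Σ_{n=0}^{317} (⌊(n+1)α+ρ⌋ − ⌊nα+ρ⌋)
the sum telescopes: every ⌊nα+ρ⌋ with 0 < n < 318 appears once with + and once with −, leaving ⌊318α+ρ⌋ − ⌊0·α+ρ⌋
318α + ρ = (318·408 + 394) / 985 = 130138/985
ρ = 394/985
⌊130138/985⌋ = 132,  ⌊394/985⌋ = 0
#1s = 132 − 0 = 132


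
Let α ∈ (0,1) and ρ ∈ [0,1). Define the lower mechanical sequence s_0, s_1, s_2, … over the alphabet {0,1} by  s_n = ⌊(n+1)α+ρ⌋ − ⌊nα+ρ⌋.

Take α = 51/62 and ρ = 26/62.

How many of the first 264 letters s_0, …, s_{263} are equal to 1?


#1s = Σ_{n=0}^{263} s_n = Σ_{n=0}^{263} (⌊(n+1)α+ρ⌋ − ⌊nα+ρ⌋)
the sum telescopes: every ⌊nα+ρ⌋ with 0 < n < 264 appears once with + and once with −, leaving ⌊264α+ρ⌋ − ⌊0·α+ρ⌋
264α + ρ = (264·51 + 26) / 62 = 13490/62
ρ = 26/62
⌊13490/62⌋ = 217,  ⌊26/62⌋ = 0
#1s = 217 − 0 = 217

217


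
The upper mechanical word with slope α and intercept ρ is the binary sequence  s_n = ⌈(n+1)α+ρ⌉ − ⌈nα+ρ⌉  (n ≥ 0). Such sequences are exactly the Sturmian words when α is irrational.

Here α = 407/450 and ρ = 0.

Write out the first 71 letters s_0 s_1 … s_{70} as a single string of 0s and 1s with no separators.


11111111110111111111011111111110111111111011111111110111111111011111111

n=0: ⌈(1·407)/450⌉ − ⌈(0·407)/450⌉ = ⌈407/450⌉ − ⌈0/450⌉ = 1 − 0 = 1
n=1: ⌈(2·407)/450⌉ − ⌈(1·407)/450⌉ = ⌈814/450⌉ − ⌈407/450⌉ = 2 − 1 = 1
n=2: ⌈(3·407)/450⌉ − ⌈(2·407)/450⌉ = ⌈1221/450⌉ − ⌈814/450⌉ = 3 − 2 = 1
n=3: ⌈(4·407)/450⌉ − ⌈(3·407)/450⌉ = ⌈1628/450⌉ − ⌈1221/450⌉ = 4 − 3 = 1
n=4: ⌈(5·407)/450⌉ − ⌈(4·407)/450⌉ = ⌈2035/450⌉ − ⌈1628/450⌉ = 5 − 4 = 1
n=5: ⌈(6·407)/450⌉ − ⌈(5·407)/450⌉ = ⌈2442/450⌉ − ⌈2035/450⌉ = 6 − 5 = 1
n=6: ⌈(7·407)/450⌉ − ⌈(6·407)/450⌉ = ⌈2849/450⌉ − ⌈2442/450⌉ = 7 − 6 = 1
n=7: ⌈(8·407)/450⌉ − ⌈(7·407)/450⌉ = ⌈3256/450⌉ − ⌈2849/450⌉ = 8 − 7 = 1
n=8: ⌈(9·407)/450⌉ − ⌈(8·407)/450⌉ = ⌈3663/450⌉ − ⌈3256/450⌉ = 9 − 8 = 1
n=9: ⌈(10·407)/450⌉ − ⌈(9·407)/450⌉ = ⌈4070/450⌉ − ⌈3663/450⌉ = 10 − 9 = 1
n=10: ⌈(11·407)/450⌉ − ⌈(10·407)/450⌉ = ⌈4477/450⌉ − ⌈4070/450⌉ = 10 − 10 = 0
n=11: ⌈(12·407)/450⌉ − ⌈(11·407)/450⌉ = ⌈4884/450⌉ − ⌈4477/450⌉ = 11 − 10 = 1
n=12: ⌈(13·407)/450⌉ − ⌈(12·407)/450⌉ = ⌈5291/450⌉ − ⌈4884/450⌉ = 12 − 11 = 1
n=13: ⌈(14·407)/450⌉ − ⌈(13·407)/450⌉ = ⌈5698/450⌉ − ⌈5291/450⌉ = 13 − 12 = 1
n=14: ⌈(15·407)/450⌉ − ⌈(14·407)/450⌉ = ⌈6105/450⌉ − ⌈5698/450⌉ = 14 − 13 = 1
n=15: ⌈(16·407)/450⌉ − ⌈(15·407)/450⌉ = ⌈6512/450⌉ − ⌈6105/450⌉ = 15 − 14 = 1
n=16: ⌈(17·407)/450⌉ − ⌈(16·407)/450⌉ = ⌈6919/450⌉ − ⌈6512/450⌉ = 16 − 15 = 1
n=17: ⌈(18·407)/450⌉ − ⌈(17·407)/450⌉ = ⌈7326/450⌉ − ⌈6919/450⌉ = 17 − 16 = 1
n=18: ⌈(19·407)/450⌉ − ⌈(18·407)/450⌉ = ⌈7733/450⌉ − ⌈7326/450⌉ = 18 − 17 = 1
n=19: ⌈(20·407)/450⌉ − ⌈(19·407)/450⌉ = ⌈8140/450⌉ − ⌈7733/450⌉ = 19 − 18 = 1
n=20: ⌈(21·407)/450⌉ − ⌈(20·407)/450⌉ = ⌈8547/450⌉ − ⌈8140/450⌉ = 19 − 19 = 0
n=21: ⌈(22·407)/450⌉ − ⌈(21·407)/450⌉ = ⌈8954/450⌉ − ⌈8547/450⌉ = 20 − 19 = 1
n=22: ⌈(23·407)/450⌉ − ⌈(22·407)/450⌉ = ⌈9361/450⌉ − ⌈8954/450⌉ = 21 − 20 = 1
n=23: ⌈(24·407)/450⌉ − ⌈(23·407)/450⌉ = ⌈9768/450⌉ − ⌈9361/450⌉ = 22 − 21 = 1
n=24: ⌈(25·407)/450⌉ − ⌈(24·407)/450⌉ = ⌈10175/450⌉ − ⌈9768/450⌉ = 23 − 22 = 1
n=25: ⌈(26·407)/450⌉ − ⌈(25·407)/450⌉ = ⌈10582/450⌉ − ⌈10175/450⌉ = 24 − 23 = 1
n=26: ⌈(27·407)/450⌉ − ⌈(26·407)/450⌉ = ⌈10989/450⌉ − ⌈10582/450⌉ = 25 − 24 = 1
n=27: ⌈(28·407)/450⌉ − ⌈(27·407)/450⌉ = ⌈11396/450⌉ − ⌈10989/450⌉ = 26 − 25 = 1
n=28: ⌈(29·407)/450⌉ − ⌈(28·407)/450⌉ = ⌈11803/450⌉ − ⌈11396/450⌉ = 27 − 26 = 1
n=29: ⌈(30·407)/450⌉ − ⌈(29·407)/450⌉ = ⌈12210/450⌉ − ⌈11803/450⌉ = 28 − 27 = 1
n=30: ⌈(31·407)/450⌉ − ⌈(30·407)/450⌉ = ⌈12617/450⌉ − ⌈12210/450⌉ = 29 − 28 = 1
n=31: ⌈(32·407)/450⌉ − ⌈(31·407)/450⌉ = ⌈13024/450⌉ − ⌈12617/450⌉ = 29 − 29 = 0
n=32: ⌈(33·407)/450⌉ − ⌈(32·407)/450⌉ = ⌈13431/450⌉ − ⌈13024/450⌉ = 30 − 29 = 1
n=33: ⌈(34·407)/450⌉ − ⌈(33·407)/450⌉ = ⌈13838/450⌉ − ⌈13431/450⌉ = 31 − 30 = 1
n=34: ⌈(35·407)/450⌉ − ⌈(34·407)/450⌉ = ⌈14245/450⌉ − ⌈13838/450⌉ = 32 − 31 = 1
n=35: ⌈(36·407)/450⌉ − ⌈(35·407)/450⌉ = ⌈14652/450⌉ − ⌈14245/450⌉ = 33 − 32 = 1
n=36: ⌈(37·407)/450⌉ − ⌈(36·407)/450⌉ = ⌈15059/450⌉ − ⌈14652/450⌉ = 34 − 33 = 1
n=37: ⌈(38·407)/450⌉ − ⌈(37·407)/450⌉ = ⌈15466/450⌉ − ⌈15059/450⌉ = 35 − 34 = 1
n=38: ⌈(39·407)/450⌉ − ⌈(38·407)/450⌉ = ⌈15873/450⌉ − ⌈15466/450⌉ = 36 − 35 = 1
n=39: ⌈(40·407)/450⌉ − ⌈(39·407)/450⌉ = ⌈16280/450⌉ − ⌈15873/450⌉ = 37 − 36 = 1
n=40: ⌈(41·407)/450⌉ − ⌈(40·407)/450⌉ = ⌈16687/450⌉ − ⌈16280/450⌉ = 38 − 37 = 1
n=41: ⌈(42·407)/450⌉ − ⌈(41·407)/450⌉ = ⌈17094/450⌉ − ⌈16687/450⌉ = 38 − 38 = 0
n=42: ⌈(43·407)/450⌉ − ⌈(42·407)/450⌉ = ⌈17501/450⌉ − ⌈17094/450⌉ = 39 − 38 = 1
n=43: ⌈(44·407)/450⌉ − ⌈(43·407)/450⌉ = ⌈17908/450⌉ − ⌈17501/450⌉ = 40 − 39 = 1
n=44: ⌈(45·407)/450⌉ − ⌈(44·407)/450⌉ = ⌈18315/450⌉ − ⌈17908/450⌉ = 41 − 40 = 1
n=45: ⌈(46·407)/450⌉ − ⌈(45·407)/450⌉ = ⌈18722/450⌉ − ⌈18315/450⌉ = 42 − 41 = 1
n=46: ⌈(47·407)/450⌉ − ⌈(46·407)/450⌉ = ⌈19129/450⌉ − ⌈18722/450⌉ = 43 − 42 = 1
n=47: ⌈(48·407)/450⌉ − ⌈(47·407)/450⌉ = ⌈19536/450⌉ − ⌈19129/450⌉ = 44 − 43 = 1
n=48: ⌈(49·407)/450⌉ − ⌈(48·407)/450⌉ = ⌈19943/450⌉ − ⌈19536/450⌉ = 45 − 44 = 1
n=49: ⌈(50·407)/450⌉ − ⌈(49·407)/450⌉ = ⌈20350/450⌉ − ⌈19943/450⌉ = 46 − 45 = 1
n=50: ⌈(51·407)/450⌉ − ⌈(50·407)/450⌉ = ⌈20757/450⌉ − ⌈20350/450⌉ = 47 − 46 = 1
n=51: ⌈(52·407)/450⌉ − ⌈(51·407)/450⌉ = ⌈21164/450⌉ − ⌈20757/450⌉ = 48 − 47 = 1
n=52: ⌈(53·407)/450⌉ − ⌈(52·407)/450⌉ = ⌈21571/450⌉ − ⌈21164/450⌉ = 48 − 48 = 0
n=53: ⌈(54·407)/450⌉ − ⌈(53·407)/450⌉ = ⌈21978/450⌉ − ⌈21571/450⌉ = 49 − 48 = 1
n=54: ⌈(55·407)/450⌉ − ⌈(54·407)/450⌉ = ⌈22385/450⌉ − ⌈21978/450⌉ = 50 − 49 = 1
n=55: ⌈(56·407)/450⌉ − ⌈(55·407)/450⌉ = ⌈22792/450⌉ − ⌈22385/450⌉ = 51 − 50 = 1
n=56: ⌈(57·407)/450⌉ − ⌈(56·407)/450⌉ = ⌈23199/450⌉ − ⌈22792/450⌉ = 52 − 51 = 1
n=57: ⌈(58·407)/450⌉ − ⌈(57·407)/450⌉ = ⌈23606/450⌉ − ⌈23199/450⌉ = 53 − 52 = 1
n=58: ⌈(59·407)/450⌉ − ⌈(58·407)/450⌉ = ⌈24013/450⌉ − ⌈23606/450⌉ = 54 − 53 = 1
n=59: ⌈(60·407)/450⌉ − ⌈(59·407)/450⌉ = ⌈24420/450⌉ − ⌈24013/450⌉ = 55 − 54 = 1
n=60: ⌈(61·407)/450⌉ − ⌈(60·407)/450⌉ = ⌈24827/450⌉ − ⌈24420/450⌉ = 56 − 55 = 1
n=61: ⌈(62·407)/450⌉ − ⌈(61·407)/450⌉ = ⌈25234/450⌉ − ⌈24827/450⌉ = 57 − 56 = 1
n=62: ⌈(63·407)/450⌉ − ⌈(62·407)/450⌉ = ⌈25641/450⌉ − ⌈25234/450⌉ = 57 − 57 = 0
n=63: ⌈(64·407)/450⌉ − ⌈(63·407)/450⌉ = ⌈26048/450⌉ − ⌈25641/450⌉ = 58 − 57 = 1
n=64: ⌈(65·407)/450⌉ − ⌈(64·407)/450⌉ = ⌈26455/450⌉ − ⌈26048/450⌉ = 59 − 58 = 1
n=65: ⌈(66·407)/450⌉ − ⌈(65·407)/450⌉ = ⌈26862/450⌉ − ⌈26455/450⌉ = 60 − 59 = 1
n=66: ⌈(67·407)/450⌉ − ⌈(66·407)/450⌉ = ⌈27269/450⌉ − ⌈26862/450⌉ = 61 − 60 = 1
n=67: ⌈(68·407)/450⌉ − ⌈(67·407)/450⌉ = ⌈27676/450⌉ − ⌈27269/450⌉ = 62 − 61 = 1
n=68: ⌈(69·407)/450⌉ − ⌈(68·407)/450⌉ = ⌈28083/450⌉ − ⌈27676/450⌉ = 63 − 62 = 1
n=69: ⌈(70·407)/450⌉ − ⌈(69·407)/450⌉ = ⌈28490/450⌉ − ⌈28083/450⌉ = 64 − 63 = 1
n=70: ⌈(71·407)/450⌉ − ⌈(70·407)/450⌉ = ⌈28897/450⌉ − ⌈28490/450⌉ = 65 − 64 = 1


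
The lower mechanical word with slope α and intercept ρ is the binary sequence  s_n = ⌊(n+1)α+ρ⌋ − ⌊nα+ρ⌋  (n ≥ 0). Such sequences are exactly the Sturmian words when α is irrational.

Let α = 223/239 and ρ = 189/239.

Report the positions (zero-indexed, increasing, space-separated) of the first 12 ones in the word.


n=0: ⌊412/239⌋−⌊189/239⌋ = 1−0 = 1  ← one
n=1: ⌊635/239⌋−⌊412/239⌋ = 2−1 = 1  ← one
n=2: ⌊858/239⌋−⌊635/239⌋ = 3−2 = 1  ← one
n=3: ⌊1081/239⌋−⌊858/239⌋ = 4−3 = 1  ← one
n=4: ⌊1304/239⌋−⌊1081/239⌋ = 5−4 = 1  ← one
n=5: ⌊1527/239⌋−⌊1304/239⌋ = 6−5 = 1  ← one
n=6: ⌊1750/239⌋−⌊1527/239⌋ = 7−6 = 1  ← one
n=7: ⌊1973/239⌋−⌊1750/239⌋ = 8−7 = 1  ← one
n=8: ⌊2196/239⌋−⌊1973/239⌋ = 9−8 = 1  ← one
n=9: ⌊2419/239⌋−⌊2196/239⌋ = 10−9 = 1  ← one
n=10: ⌊2642/239⌋−⌊2419/239⌋ = 11−10 = 1  ← one
n=11: ⌊2865/239⌋−⌊2642/239⌋ = 11−11 = 0
n=12: ⌊3088/239⌋−⌊2865/239⌋ = 12−11 = 1  ← one
positions of the first 12 ones: 0 1 2 3 4 5 6 7 8 9 10 12

0 1 2 3 4 5 6 7 8 9 10 12


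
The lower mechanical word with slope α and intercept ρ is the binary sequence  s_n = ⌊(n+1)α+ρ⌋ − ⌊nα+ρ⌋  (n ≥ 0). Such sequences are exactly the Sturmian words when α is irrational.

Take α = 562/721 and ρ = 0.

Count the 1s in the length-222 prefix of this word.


#1s = Σ_{n=0}^{221} s_n = Σ_{n=0}^{221} (⌊(n+1)α+ρ⌋ − ⌊nα+ρ⌋)
the sum telescopes: every ⌊nα+ρ⌋ with 0 < n < 222 appears once with + and once with −, leaving ⌊222α+ρ⌋ − ⌊0·α+ρ⌋
222α + ρ = (222·562) / 721 = 124764/721
ρ = 0/721
⌊124764/721⌋ = 173,  ⌊0/721⌋ = 0
#1s = 173 − 0 = 173

173


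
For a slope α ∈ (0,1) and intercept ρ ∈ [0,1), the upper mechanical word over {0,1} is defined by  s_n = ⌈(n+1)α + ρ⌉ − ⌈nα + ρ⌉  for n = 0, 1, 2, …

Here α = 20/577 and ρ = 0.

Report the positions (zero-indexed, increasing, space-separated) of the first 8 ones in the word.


n=0: ⌈20/577⌉−⌈0/577⌉ = 1−0 = 1  ← one
n=1: ⌈40/577⌉−⌈20/577⌉ = 1−1 = 0
n=2: ⌈60/577⌉−⌈40/577⌉ = 1−1 = 0
  …
n=28: ⌈580/577⌉−⌈560/577⌉ = 2−1 = 1  ← one
n=29: ⌈600/577⌉−⌈580/577⌉ = 2−2 = 0
n=30: ⌈620/577⌉−⌈600/577⌉ = 2−2 = 0
  …
n=57: ⌈1160/577⌉−⌈1140/577⌉ = 3−2 = 1  ← one
n=58: ⌈1180/577⌉−⌈1160/577⌉ = 3−3 = 0
n=59: ⌈1200/577⌉−⌈1180/577⌉ = 3−3 = 0
  …
n=86: ⌈1740/577⌉−⌈1720/577⌉ = 4−3 = 1  ← one
n=87: ⌈1760/577⌉−⌈1740/577⌉ = 4−4 = 0
n=88: ⌈1780/577⌉−⌈1760/577⌉ = 4−4 = 0
  …
n=115: ⌈2320/577⌉−⌈2300/577⌉ = 5−4 = 1  ← one
n=116: ⌈2340/577⌉−⌈2320/577⌉ = 5−5 = 0
n=117: ⌈2360/577⌉−⌈2340/577⌉ = 5−5 = 0
  …
n=144: ⌈2900/577⌉−⌈2880/577⌉ = 6−5 = 1  ← one
n=145: ⌈2920/577⌉−⌈2900/577⌉ = 6−6 = 0
n=146: ⌈2940/577⌉−⌈2920/577⌉ = 6−6 = 0
  …
n=173: ⌈3480/577⌉−⌈3460/577⌉ = 7−6 = 1  ← one
n=174: ⌈3500/577⌉−⌈3480/577⌉ = 7−7 = 0
n=175: ⌈3520/577⌉−⌈3500/577⌉ = 7−7 = 0
  …
n=201: ⌈4040/577⌉−⌈4020/577⌉ = 8−7 = 1  ← one
positions of the first 8 ones: 0 28 57 86 115 144 173 201

0 28 57 86 115 144 173 201


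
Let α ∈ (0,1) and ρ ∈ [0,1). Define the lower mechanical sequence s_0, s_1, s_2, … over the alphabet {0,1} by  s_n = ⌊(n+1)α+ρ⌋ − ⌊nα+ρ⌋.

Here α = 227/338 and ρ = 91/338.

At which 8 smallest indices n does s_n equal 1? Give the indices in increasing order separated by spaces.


1 2 4 5 7 8 10 11

n=0: ⌊318/338⌋−⌊91/338⌋ = 0−0 = 0
n=1: ⌊545/338⌋−⌊318/338⌋ = 1−0 = 1  ← one
n=2: ⌊772/338⌋−⌊545/338⌋ = 2−1 = 1  ← one
n=3: ⌊999/338⌋−⌊772/338⌋ = 2−2 = 0
n=4: ⌊1226/338⌋−⌊999/338⌋ = 3−2 = 1  ← one
n=5: ⌊1453/338⌋−⌊1226/338⌋ = 4−3 = 1  ← one
n=6: ⌊1680/338⌋−⌊1453/338⌋ = 4−4 = 0
n=7: ⌊1907/338⌋−⌊1680/338⌋ = 5−4 = 1  ← one
n=8: ⌊2134/338⌋−⌊1907/338⌋ = 6−5 = 1  ← one
n=9: ⌊2361/338⌋−⌊2134/338⌋ = 6−6 = 0
n=10: ⌊2588/338⌋−⌊2361/338⌋ = 7−6 = 1  ← one
n=11: ⌊2815/338⌋−⌊2588/338⌋ = 8−7 = 1  ← one
positions of the first 8 ones: 1 2 4 5 7 8 10 11


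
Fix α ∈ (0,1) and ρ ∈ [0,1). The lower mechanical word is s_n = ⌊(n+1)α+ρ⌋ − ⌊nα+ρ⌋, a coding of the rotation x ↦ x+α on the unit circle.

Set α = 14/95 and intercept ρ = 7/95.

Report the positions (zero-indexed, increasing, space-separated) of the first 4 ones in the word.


6 13 19 26

n=0: ⌊21/95⌋−⌊7/95⌋ = 0−0 = 0
n=1: ⌊35/95⌋−⌊21/95⌋ = 0−0 = 0
n=2: ⌊49/95⌋−⌊35/95⌋ = 0−0 = 0
n=3: ⌊63/95⌋−⌊49/95⌋ = 0−0 = 0
n=4: ⌊77/95⌋−⌊63/95⌋ = 0−0 = 0
n=5: ⌊91/95⌋−⌊77/95⌋ = 0−0 = 0
n=6: ⌊105/95⌋−⌊91/95⌋ = 1−0 = 1  ← one
n=7: ⌊119/95⌋−⌊105/95⌋ = 1−1 = 0
n=8: ⌊133/95⌋−⌊119/95⌋ = 1−1 = 0
n=9: ⌊147/95⌋−⌊133/95⌋ = 1−1 = 0
n=10: ⌊161/95⌋−⌊147/95⌋ = 1−1 = 0
n=11: ⌊175/95⌋−⌊161/95⌋ = 1−1 = 0
n=12: ⌊189/95⌋−⌊175/95⌋ = 1−1 = 0
n=13: ⌊203/95⌋−⌊189/95⌋ = 2−1 = 1  ← one
n=14: ⌊217/95⌋−⌊203/95⌋ = 2−2 = 0
n=15: ⌊231/95⌋−⌊217/95⌋ = 2−2 = 0
n=16: ⌊245/95⌋−⌊231/95⌋ = 2−2 = 0
n=17: ⌊259/95⌋−⌊245/95⌋ = 2−2 = 0
n=18: ⌊273/95⌋−⌊259/95⌋ = 2−2 = 0
n=19: ⌊287/95⌋−⌊273/95⌋ = 3−2 = 1  ← one
n=20: ⌊301/95⌋−⌊287/95⌋ = 3−3 = 0
n=21: ⌊315/95⌋−⌊301/95⌋ = 3−3 = 0
n=22: ⌊329/95⌋−⌊315/95⌋ = 3−3 = 0
n=23: ⌊343/95⌋−⌊329/95⌋ = 3−3 = 0
n=24: ⌊357/95⌋−⌊343/95⌋ = 3−3 = 0
n=25: ⌊371/95⌋−⌊357/95⌋ = 3−3 = 0
n=26: ⌊385/95⌋−⌊371/95⌋ = 4−3 = 1  ← one
positions of the first 4 ones: 6 13 19 26


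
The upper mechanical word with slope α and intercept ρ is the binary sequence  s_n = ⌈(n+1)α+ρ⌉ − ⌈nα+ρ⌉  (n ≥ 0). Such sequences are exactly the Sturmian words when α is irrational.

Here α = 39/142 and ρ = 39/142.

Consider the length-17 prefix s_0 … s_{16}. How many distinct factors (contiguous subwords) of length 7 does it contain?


8

t_n = ⌈(n·39+39)/142⌉ for n = 0 … 17:
  n=0…9: ⌈39/142⌉=1 ⌈78/142⌉=1 ⌈117/142⌉=1 ⌈156/142⌉=2 ⌈195/142⌉=2 ⌈234/142⌉=2 ⌈273/142⌉=2 ⌈312/142⌉=3 ⌈351/142⌉=3 ⌈390/142⌉=3
  n=10…17: ⌈429/142⌉=4 ⌈468/142⌉=4 ⌈507/142⌉=4 ⌈546/142⌉=4 ⌈585/142⌉=5 ⌈624/142⌉=5 ⌈663/142⌉=5 ⌈702/142⌉=5
s_n = t_(n+1) − t_n for n = 0 … 16 gives
prefix = 00100010010001000
slide a length-7 window over [0..6] … [10..16] (11 windows); first occurrence of each distinct factor:
  [  0..  6] 0010001
  [  1..  7] 0100010
  [  2..  8] 1000100
  [  3..  9] 0001001
  [  4.. 10] 0010010
  [  5.. 11] 0100100
  [  6.. 12] 1001000
  [ 10.. 16] 0001000
  (the other 3 windows repeat one of these)
distinct factors: {0001000, 0001001, 0010001, 0010010, 0100010, 0100100, 1000100, 1001000}
count = 8  (Sturmian bound for length 7 is 8)
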